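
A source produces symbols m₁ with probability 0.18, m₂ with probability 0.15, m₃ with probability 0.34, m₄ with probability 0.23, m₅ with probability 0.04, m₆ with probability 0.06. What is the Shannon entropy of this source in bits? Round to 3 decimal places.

2.302 bits

H = −Σ pᵢ log₂ pᵢ.
−0.18·log₂(0.18) = 0.4453
−0.15·log₂(0.15) = 0.4105
−0.34·log₂(0.34) = 0.5292
−0.23·log₂(0.23) = 0.4877
−0.04·log₂(0.04) = 0.1858
−0.06·log₂(0.06) = 0.2435
Sum ≈ 2.3020 → 2.302 bits.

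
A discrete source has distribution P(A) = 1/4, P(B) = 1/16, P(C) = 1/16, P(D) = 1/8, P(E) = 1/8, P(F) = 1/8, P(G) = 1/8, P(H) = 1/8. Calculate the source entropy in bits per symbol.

Each probability is a power of 1/2, so log₂(1/p) is an integer.
H = Σ p·log₂(1/p) = 1/4·2 + 1/16·4 + 1/16·4 + 1/8·3 + 1/8·3 + 1/8·3 + 1/8·3 + 1/8·3 = 2.875 bits.

2.875 bits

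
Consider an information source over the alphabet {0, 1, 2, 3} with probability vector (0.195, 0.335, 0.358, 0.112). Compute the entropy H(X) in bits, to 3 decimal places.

H = −Σ pᵢ log₂ pᵢ.
−0.195·log₂(0.195) = 0.4599
−0.335·log₂(0.335) = 0.5286
−0.358·log₂(0.358) = 0.5305
−0.112·log₂(0.112) = 0.3537
Sum ≈ 1.8727 → 1.873 bits.

1.873 bits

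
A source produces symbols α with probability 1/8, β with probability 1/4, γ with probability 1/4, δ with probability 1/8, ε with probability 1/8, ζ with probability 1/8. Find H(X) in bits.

2.5 bits

Each probability is a power of 1/2, so log₂(1/p) is an integer.
H = Σ p·log₂(1/p) = 1/8·3 + 1/4·2 + 1/4·2 + 1/8·3 + 1/8·3 + 1/8·3 = 2.5 bits.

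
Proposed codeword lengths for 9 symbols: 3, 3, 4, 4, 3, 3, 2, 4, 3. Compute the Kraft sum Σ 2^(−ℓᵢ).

With common denominator 2^4 = 16: Σ 2^(−ℓᵢ) = 2/16 + 2/16 + 1/16 + 1/16 + 2/16 + 2/16 + 4/16 + 1/16 + 2/16 = 17/16 = 1.0625.

1.0625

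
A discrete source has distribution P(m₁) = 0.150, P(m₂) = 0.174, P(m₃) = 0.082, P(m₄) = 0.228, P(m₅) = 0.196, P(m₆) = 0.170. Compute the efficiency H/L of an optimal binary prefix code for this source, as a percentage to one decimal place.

98.1%

Entropy H = −Σ p log₂ p ≈ 2.5271 bits.
Huffman merges: 41/500+3/20→29/125; 17/100+87/500→43/125; 49/250+57/250→53/125; 29/125+43/125→72/125; 53/125+72/125→1. L = 322/125 ≈ 2.5760.
Efficiency = H/L = 2.5271/2.5760 = 98.1%.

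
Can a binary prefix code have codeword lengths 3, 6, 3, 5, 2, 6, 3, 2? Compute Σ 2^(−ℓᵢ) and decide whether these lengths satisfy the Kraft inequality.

With common denominator 2^6 = 64: Σ 2^(−ℓᵢ) = 8/64 + 1/64 + 8/64 + 2/64 + 16/64 + 1/64 + 8/64 + 16/64 = 60/64 = 0.9375.
Kraft's inequality requires Σ ≤ 1; here Σ = 0.9375 ≤ 1, so such a prefix code exists.

0.9375; yes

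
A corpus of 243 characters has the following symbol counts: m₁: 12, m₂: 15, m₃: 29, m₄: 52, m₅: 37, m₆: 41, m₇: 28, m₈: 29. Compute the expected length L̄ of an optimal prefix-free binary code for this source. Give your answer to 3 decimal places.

2.897 bits/symbol

Probabilities are the counts divided by 243.
Repeatedly combine the two least-probable nodes; the expected code length is the sum of the merged weights.
merge 4/81 + 5/81 → 1/9
merge 1/9 + 28/243 → 55/243
merge 29/243 + 29/243 → 58/243
merge 37/243 + 41/243 → 26/81
merge 52/243 + 55/243 → 107/243
merge 58/243 + 26/81 → 136/243
merge 107/243 + 136/243 → 1
L = 1/9 + 55/243 + 58/243 + 26/81 + 107/243 + 136/243 + 1 = 704/243 ≈ 2.897 bits/symbol.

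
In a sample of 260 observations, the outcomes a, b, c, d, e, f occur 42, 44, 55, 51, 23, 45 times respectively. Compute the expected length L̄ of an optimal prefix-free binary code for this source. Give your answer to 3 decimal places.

2.592 bits/symbol

Probabilities are the counts divided by 260.
Repeatedly combine the two least-probable nodes; the expected code length is the sum of the merged weights.
merge 23/260 + 21/130 → 1/4
merge 11/65 + 9/52 → 89/260
merge 51/260 + 11/52 → 53/130
merge 1/4 + 89/260 → 77/130
merge 53/130 + 77/130 → 1
L = 1/4 + 89/260 + 53/130 + 77/130 + 1 = 337/130 ≈ 2.592 bits/symbol.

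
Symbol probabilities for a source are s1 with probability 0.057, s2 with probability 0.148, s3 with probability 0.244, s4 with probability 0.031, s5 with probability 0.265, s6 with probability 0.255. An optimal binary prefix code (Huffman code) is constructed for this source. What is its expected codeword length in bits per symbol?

2.324 bits/symbol

Repeatedly combine the two least-probable nodes; the expected code length is the sum of the merged weights.
merge 31/1000 + 57/1000 → 11/125
merge 11/125 + 37/250 → 59/250
merge 59/250 + 61/250 → 12/25
merge 51/200 + 53/200 → 13/25
merge 12/25 + 13/25 → 1
L = 11/125 + 59/250 + 12/25 + 13/25 + 1 = 581/250 = 2.324 bits/symbol.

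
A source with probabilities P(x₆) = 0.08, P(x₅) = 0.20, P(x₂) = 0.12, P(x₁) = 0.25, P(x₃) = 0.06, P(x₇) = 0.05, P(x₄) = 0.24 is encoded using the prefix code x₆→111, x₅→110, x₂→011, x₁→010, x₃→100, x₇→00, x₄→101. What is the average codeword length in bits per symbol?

L̄ = Σ pᵢ·ℓᵢ = 0.08·3 + 0.20·3 + 0.12·3 + 0.25·3 + 0.06·3 + 0.05·2 + 0.24·3 = 2.95 bits/symbol.

2.95 bits/symbol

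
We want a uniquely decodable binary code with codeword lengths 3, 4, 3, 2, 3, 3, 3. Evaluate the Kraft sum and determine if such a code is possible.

With common denominator 2^4 = 16: Σ 2^(−ℓᵢ) = 2/16 + 1/16 + 2/16 + 4/16 + 2/16 + 2/16 + 2/16 = 15/16 = 0.9375.
Kraft's inequality requires Σ ≤ 1; here Σ = 0.9375 ≤ 1, so such a prefix code exists.

0.9375; yes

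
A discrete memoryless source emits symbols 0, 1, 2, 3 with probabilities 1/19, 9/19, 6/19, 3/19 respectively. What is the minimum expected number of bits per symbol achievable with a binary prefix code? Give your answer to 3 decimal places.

Repeatedly combine the two least-probable nodes; the expected code length is the sum of the merged weights.
merge 1/19 + 3/19 → 4/19
merge 4/19 + 6/19 → 10/19
merge 9/19 + 10/19 → 1
L = 4/19 + 10/19 + 1 = 33/19 ≈ 1.737 bits/symbol.

1.737 bits/symbol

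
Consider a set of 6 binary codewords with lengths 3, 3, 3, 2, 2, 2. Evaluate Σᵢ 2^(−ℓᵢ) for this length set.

With common denominator 2^3 = 8: Σ 2^(−ℓᵢ) = 1/8 + 1/8 + 1/8 + 2/8 + 2/8 + 2/8 = 9/8 = 1.125.

1.125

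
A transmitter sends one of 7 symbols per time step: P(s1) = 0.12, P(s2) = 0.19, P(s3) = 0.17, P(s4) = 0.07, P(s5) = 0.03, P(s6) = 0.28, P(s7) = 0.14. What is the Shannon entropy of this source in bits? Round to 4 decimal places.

2.5885 bits

H = −Σ pᵢ log₂ pᵢ.
−0.12·log₂(0.12) = 0.3671
−0.19·log₂(0.19) = 0.4552
−0.17·log₂(0.17) = 0.4346
−0.07·log₂(0.07) = 0.2686
−0.03·log₂(0.03) = 0.1518
−0.28·log₂(0.28) = 0.5142
−0.14·log₂(0.14) = 0.3971
Sum ≈ 2.5885 → 2.5885 bits.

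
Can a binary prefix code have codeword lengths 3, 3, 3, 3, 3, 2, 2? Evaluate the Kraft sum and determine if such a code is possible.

With common denominator 2^3 = 8: Σ 2^(−ℓᵢ) = 1/8 + 1/8 + 1/8 + 1/8 + 1/8 + 2/8 + 2/8 = 9/8 = 1.125.
Kraft's inequality requires Σ ≤ 1; here Σ = 1.125 > 1, so no such prefix code exists.

1.125; no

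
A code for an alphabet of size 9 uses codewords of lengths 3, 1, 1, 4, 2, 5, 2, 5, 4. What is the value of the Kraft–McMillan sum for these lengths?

With common denominator 2^5 = 32: Σ 2^(−ℓᵢ) = 4/32 + 16/32 + 16/32 + 2/32 + 8/32 + 1/32 + 8/32 + 1/32 + 2/32 = 58/32 = 1.8125.

1.8125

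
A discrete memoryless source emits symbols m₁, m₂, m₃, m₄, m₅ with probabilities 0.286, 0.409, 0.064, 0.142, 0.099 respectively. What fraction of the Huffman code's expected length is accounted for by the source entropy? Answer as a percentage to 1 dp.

Entropy H = −Σ p log₂ p ≈ 2.0280 bits.
Huffman merges: 8/125+99/1000→163/1000; 71/500+163/1000→61/200; 143/500+61/200→591/1000; 409/1000+591/1000→1. L = 2059/1000 ≈ 2.0590.
Efficiency = H/L = 2.0280/2.0590 = 98.5%.

98.5%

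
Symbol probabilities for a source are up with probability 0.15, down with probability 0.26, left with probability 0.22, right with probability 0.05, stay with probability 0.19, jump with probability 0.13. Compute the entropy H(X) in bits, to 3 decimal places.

H = −Σ pᵢ log₂ pᵢ.
−0.15·log₂(0.15) = 0.4105
−0.26·log₂(0.26) = 0.5053
−0.22·log₂(0.22) = 0.4806
−0.05·log₂(0.05) = 0.2161
−0.19·log₂(0.19) = 0.4552
−0.13·log₂(0.13) = 0.3826
Sum ≈ 2.4504 → 2.450 bits.

2.450 bits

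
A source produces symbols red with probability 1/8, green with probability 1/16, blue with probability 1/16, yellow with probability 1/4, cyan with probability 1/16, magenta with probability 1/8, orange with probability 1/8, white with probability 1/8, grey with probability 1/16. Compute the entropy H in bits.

Each probability is a power of 1/2, so log₂(1/p) is an integer.
H = Σ p·log₂(1/p) = 1/8·3 + 1/16·4 + 1/16·4 + 1/4·2 + 1/16·4 + 1/8·3 + 1/8·3 + 1/8·3 + 1/16·4 = 3 bits.

3 bits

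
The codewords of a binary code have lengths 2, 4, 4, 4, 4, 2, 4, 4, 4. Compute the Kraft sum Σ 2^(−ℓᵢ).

0.9375

With common denominator 2^4 = 16: Σ 2^(−ℓᵢ) = 4/16 + 1/16 + 1/16 + 1/16 + 1/16 + 4/16 + 1/16 + 1/16 + 1/16 = 15/16 = 0.9375.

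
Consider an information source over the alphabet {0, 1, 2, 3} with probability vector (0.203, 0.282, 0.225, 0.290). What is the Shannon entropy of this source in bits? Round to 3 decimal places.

H = −Σ pᵢ log₂ pᵢ.
−0.203·log₂(0.203) = 0.4670
−0.282·log₂(0.282) = 0.5150
−0.225·log₂(0.225) = 0.4842
−0.290·log₂(0.290) = 0.5179
Sum ≈ 1.9841 → 1.984 bits.

1.984 bits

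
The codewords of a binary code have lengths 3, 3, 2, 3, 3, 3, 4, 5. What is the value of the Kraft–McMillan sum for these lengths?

With common denominator 2^5 = 32: Σ 2^(−ℓᵢ) = 4/32 + 4/32 + 8/32 + 4/32 + 4/32 + 4/32 + 2/32 + 1/32 = 31/32 = 0.96875.

0.96875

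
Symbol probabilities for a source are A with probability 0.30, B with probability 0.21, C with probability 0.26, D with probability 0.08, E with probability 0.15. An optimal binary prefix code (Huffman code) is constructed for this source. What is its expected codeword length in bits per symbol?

Repeatedly combine the two least-probable nodes; the expected code length is the sum of the merged weights.
merge 2/25 + 3/20 → 23/100
merge 21/100 + 23/100 → 11/25
merge 13/50 + 3/10 → 14/25
merge 11/25 + 14/25 → 1
L = 23/100 + 11/25 + 14/25 + 1 = 223/100 = 2.23 bits/symbol.

2.23 bits/symbol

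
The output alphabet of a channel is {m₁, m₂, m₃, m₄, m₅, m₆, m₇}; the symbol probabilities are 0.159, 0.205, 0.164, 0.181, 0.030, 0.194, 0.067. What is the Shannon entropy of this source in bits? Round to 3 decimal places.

H = −Σ pᵢ log₂ pᵢ.
−0.159·log₂(0.159) = 0.4218
−0.205·log₂(0.205) = 0.4687
−0.164·log₂(0.164) = 0.4278
−0.181·log₂(0.181) = 0.4463
−0.030·log₂(0.030) = 0.1518
−0.194·log₂(0.194) = 0.4590
−0.067·log₂(0.067) = 0.2613
Sum ≈ 2.6366 → 2.637 bits.

2.637 bits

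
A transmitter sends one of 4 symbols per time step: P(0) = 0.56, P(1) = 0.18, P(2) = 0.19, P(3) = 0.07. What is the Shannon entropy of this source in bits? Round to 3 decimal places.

H = −Σ pᵢ log₂ pᵢ.
−0.56·log₂(0.56) = 0.4684
−0.18·log₂(0.18) = 0.4453
−0.19·log₂(0.19) = 0.4552
−0.07·log₂(0.07) = 0.2686
Sum ≈ 1.6375 → 1.638 bits.

1.638 bits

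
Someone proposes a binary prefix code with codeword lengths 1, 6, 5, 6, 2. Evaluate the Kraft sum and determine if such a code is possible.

0.8125; yes

With common denominator 2^6 = 64: Σ 2^(−ℓᵢ) = 32/64 + 1/64 + 2/64 + 1/64 + 16/64 = 52/64 = 0.8125.
Kraft's inequality requires Σ ≤ 1; here Σ = 0.8125 ≤ 1, so such a prefix code exists.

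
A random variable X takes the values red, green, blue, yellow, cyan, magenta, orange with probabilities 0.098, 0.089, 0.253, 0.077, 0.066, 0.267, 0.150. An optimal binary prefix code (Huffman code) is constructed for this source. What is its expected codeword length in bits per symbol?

2.623 bits/symbol

Repeatedly combine the two least-probable nodes; the expected code length is the sum of the merged weights.
merge 33/500 + 77/1000 → 143/1000
merge 89/1000 + 49/500 → 187/1000
merge 143/1000 + 3/20 → 293/1000
merge 187/1000 + 253/1000 → 11/25
merge 267/1000 + 293/1000 → 14/25
merge 11/25 + 14/25 → 1
L = 143/1000 + 187/1000 + 293/1000 + 11/25 + 14/25 + 1 = 2623/1000 = 2.623 bits/symbol.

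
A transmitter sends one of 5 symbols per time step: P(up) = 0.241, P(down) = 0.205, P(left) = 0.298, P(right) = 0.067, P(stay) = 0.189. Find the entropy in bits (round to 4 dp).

H = −Σ pᵢ log₂ pᵢ.
−0.241·log₂(0.241) = 0.4947
−0.205·log₂(0.205) = 0.4687
−0.298·log₂(0.298) = 0.5205
−0.067·log₂(0.067) = 0.2613
−0.189·log₂(0.189) = 0.4543
Sum ≈ 2.1995 → 2.1995 bits.

2.1995 bits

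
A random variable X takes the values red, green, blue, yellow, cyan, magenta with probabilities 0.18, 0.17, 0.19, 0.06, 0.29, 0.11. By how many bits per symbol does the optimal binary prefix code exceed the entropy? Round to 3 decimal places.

0.063 bits

Entropy H = −Σ p log₂ p ≈ 2.4468 bits.
Huffman merges: 3/50+11/100→17/100; 17/100+17/100→17/50; 9/50+19/100→37/100; 29/100+17/50→63/100; 37/100+63/100→1. L = 251/100 ≈ 2.5100.
L − H = 2.5100 − 2.4468 = 0.063 bits.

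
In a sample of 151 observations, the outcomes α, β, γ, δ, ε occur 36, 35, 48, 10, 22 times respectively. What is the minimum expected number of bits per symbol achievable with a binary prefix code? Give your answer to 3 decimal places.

2.212 bits/symbol

Probabilities are the counts divided by 151.
Repeatedly combine the two least-probable nodes; the expected code length is the sum of the merged weights.
merge 10/151 + 22/151 → 32/151
merge 32/151 + 35/151 → 67/151
merge 36/151 + 48/151 → 84/151
merge 67/151 + 84/151 → 1
L = 32/151 + 67/151 + 84/151 + 1 = 334/151 ≈ 2.212 bits/symbol.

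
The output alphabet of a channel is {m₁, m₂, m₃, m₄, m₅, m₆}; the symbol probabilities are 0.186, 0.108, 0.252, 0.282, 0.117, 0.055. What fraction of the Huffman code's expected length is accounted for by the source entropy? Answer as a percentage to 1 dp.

98.5%

Entropy H = −Σ p log₂ p ≈ 2.4065 bits.
Huffman merges: 11/200+27/250→163/1000; 117/1000+163/1000→7/25; 93/500+63/250→219/500; 7/25+141/500→281/500; 219/500+281/500→1. L = 2443/1000 ≈ 2.4430.
Efficiency = H/L = 2.4065/2.4430 = 98.5%.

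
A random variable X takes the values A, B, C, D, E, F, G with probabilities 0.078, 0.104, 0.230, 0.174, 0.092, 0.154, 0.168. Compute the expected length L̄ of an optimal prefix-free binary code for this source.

2.766 bits/symbol

Repeatedly combine the two least-probable nodes; the expected code length is the sum of the merged weights.
merge 39/500 + 23/250 → 17/100
merge 13/125 + 77/500 → 129/500
merge 21/125 + 17/100 → 169/500
merge 87/500 + 23/100 → 101/250
merge 129/500 + 169/500 → 149/250
merge 101/250 + 149/250 → 1
L = 17/100 + 129/500 + 169/500 + 101/250 + 149/250 + 1 = 1383/500 = 2.766 bits/symbol.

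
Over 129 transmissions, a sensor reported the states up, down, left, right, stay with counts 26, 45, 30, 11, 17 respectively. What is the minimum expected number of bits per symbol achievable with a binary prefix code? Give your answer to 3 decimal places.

Probabilities are the counts divided by 129.
Repeatedly combine the two least-probable nodes; the expected code length is the sum of the merged weights.
merge 11/129 + 17/129 → 28/129
merge 26/129 + 28/129 → 18/43
merge 10/43 + 15/43 → 25/43
merge 18/43 + 25/43 → 1
L = 28/129 + 18/43 + 25/43 + 1 = 286/129 ≈ 2.217 bits/symbol.

2.217 bits/symbol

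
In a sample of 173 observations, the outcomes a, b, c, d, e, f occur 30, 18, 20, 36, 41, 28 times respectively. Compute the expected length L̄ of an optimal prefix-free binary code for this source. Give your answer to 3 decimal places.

Probabilities are the counts divided by 173.
Repeatedly combine the two least-probable nodes; the expected code length is the sum of the merged weights.
merge 18/173 + 20/173 → 38/173
merge 28/173 + 30/173 → 58/173
merge 36/173 + 38/173 → 74/173
merge 41/173 + 58/173 → 99/173
merge 74/173 + 99/173 → 1
L = 38/173 + 58/173 + 74/173 + 99/173 + 1 = 442/173 ≈ 2.555 bits/symbol.

2.555 bits/symbol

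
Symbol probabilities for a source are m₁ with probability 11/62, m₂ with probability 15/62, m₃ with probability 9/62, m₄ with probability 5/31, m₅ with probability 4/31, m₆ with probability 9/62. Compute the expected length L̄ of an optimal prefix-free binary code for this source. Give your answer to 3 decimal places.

2.581 bits/symbol

Repeatedly combine the two least-probable nodes; the expected code length is the sum of the merged weights.
merge 4/31 + 9/62 → 17/62
merge 9/62 + 5/31 → 19/62
merge 11/62 + 15/62 → 13/31
merge 17/62 + 19/62 → 18/31
merge 13/31 + 18/31 → 1
L = 17/62 + 19/62 + 13/31 + 18/31 + 1 = 80/31 ≈ 2.581 bits/symbol.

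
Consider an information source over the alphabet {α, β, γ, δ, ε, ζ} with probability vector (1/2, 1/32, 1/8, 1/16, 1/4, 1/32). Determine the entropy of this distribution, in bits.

Each probability is a power of 1/2, so log₂(1/p) is an integer.
H = Σ p·log₂(1/p) = 1/2·1 + 1/32·5 + 1/8·3 + 1/16·4 + 1/4·2 + 1/32·5 = 1.9375 bits.

1.9375 bits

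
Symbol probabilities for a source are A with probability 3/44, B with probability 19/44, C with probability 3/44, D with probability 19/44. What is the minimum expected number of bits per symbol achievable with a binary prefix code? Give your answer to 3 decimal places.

Repeatedly combine the two least-probable nodes; the expected code length is the sum of the merged weights.
merge 3/44 + 3/44 → 3/22
merge 3/22 + 19/44 → 25/44
merge 19/44 + 25/44 → 1
L = 3/22 + 25/44 + 1 = 75/44 ≈ 1.705 bits/symbol.

1.705 bits/symbol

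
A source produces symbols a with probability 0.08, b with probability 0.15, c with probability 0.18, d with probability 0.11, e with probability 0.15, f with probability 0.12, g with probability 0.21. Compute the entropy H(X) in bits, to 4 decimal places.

2.7481 bits

H = −Σ pᵢ log₂ pᵢ.
−0.08·log₂(0.08) = 0.2915
−0.15·log₂(0.15) = 0.4105
−0.18·log₂(0.18) = 0.4453
−0.11·log₂(0.11) = 0.3503
−0.15·log₂(0.15) = 0.4105
−0.12·log₂(0.12) = 0.3671
−0.21·log₂(0.21) = 0.4728
Sum ≈ 2.7481 → 2.7481 bits.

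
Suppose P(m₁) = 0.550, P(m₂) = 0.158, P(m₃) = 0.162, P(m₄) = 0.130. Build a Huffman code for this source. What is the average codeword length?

1.738 bits/symbol

Repeatedly combine the two least-probable nodes; the expected code length is the sum of the merged weights.
merge 13/100 + 79/500 → 36/125
merge 81/500 + 36/125 → 9/20
merge 9/20 + 11/20 → 1
L = 36/125 + 9/20 + 1 = 869/500 = 1.738 bits/symbol.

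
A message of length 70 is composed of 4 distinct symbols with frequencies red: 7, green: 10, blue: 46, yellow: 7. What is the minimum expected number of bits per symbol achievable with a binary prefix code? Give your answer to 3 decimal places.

1.543 bits/symbol

Probabilities are the counts divided by 70.
Repeatedly combine the two least-probable nodes; the expected code length is the sum of the merged weights.
merge 1/10 + 1/10 → 1/5
merge 1/7 + 1/5 → 12/35
merge 12/35 + 23/35 → 1
L = 1/5 + 12/35 + 1 = 54/35 ≈ 1.543 bits/symbol.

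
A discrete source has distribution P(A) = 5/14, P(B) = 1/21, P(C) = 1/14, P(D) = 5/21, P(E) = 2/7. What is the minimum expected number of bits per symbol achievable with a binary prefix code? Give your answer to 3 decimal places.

Repeatedly combine the two least-probable nodes; the expected code length is the sum of the merged weights.
merge 1/21 + 1/14 → 5/42
merge 5/42 + 5/21 → 5/14
merge 2/7 + 5/14 → 9/14
merge 5/14 + 9/14 → 1
L = 5/42 + 5/14 + 9/14 + 1 = 89/42 ≈ 2.119 bits/symbol.

2.119 bits/symbol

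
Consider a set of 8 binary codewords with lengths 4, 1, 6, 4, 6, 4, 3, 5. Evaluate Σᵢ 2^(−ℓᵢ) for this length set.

0.875

With common denominator 2^6 = 64: Σ 2^(−ℓᵢ) = 4/64 + 32/64 + 1/64 + 4/64 + 1/64 + 4/64 + 8/64 + 2/64 = 56/64 = 0.875.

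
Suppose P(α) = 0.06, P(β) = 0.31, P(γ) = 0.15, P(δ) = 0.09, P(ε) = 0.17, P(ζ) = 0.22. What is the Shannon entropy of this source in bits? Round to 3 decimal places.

H = −Σ pᵢ log₂ pᵢ.
−0.06·log₂(0.06) = 0.2435
−0.31·log₂(0.31) = 0.5238
−0.15·log₂(0.15) = 0.4105
−0.09·log₂(0.09) = 0.3127
−0.17·log₂(0.17) = 0.4346
−0.22·log₂(0.22) = 0.4806
Sum ≈ 2.4057 → 2.406 bits.

2.406 bits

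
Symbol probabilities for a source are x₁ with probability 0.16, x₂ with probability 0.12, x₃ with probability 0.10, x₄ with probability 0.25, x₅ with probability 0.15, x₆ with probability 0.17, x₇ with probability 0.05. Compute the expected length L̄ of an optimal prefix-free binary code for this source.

Repeatedly combine the two least-probable nodes; the expected code length is the sum of the merged weights.
merge 1/20 + 1/10 → 3/20
merge 3/25 + 3/20 → 27/100
merge 3/20 + 4/25 → 31/100
merge 17/100 + 1/4 → 21/50
merge 27/100 + 31/100 → 29/50
merge 21/50 + 29/50 → 1
L = 3/20 + 27/100 + 31/100 + 21/50 + 29/50 + 1 = 273/100 = 2.73 bits/symbol.

2.73 bits/symbol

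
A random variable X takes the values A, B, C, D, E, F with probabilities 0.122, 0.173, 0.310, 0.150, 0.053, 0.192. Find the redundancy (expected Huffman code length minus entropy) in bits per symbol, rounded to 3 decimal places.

Entropy H = −Σ p log₂ p ≈ 2.4242 bits.
Huffman merges: 53/1000+61/500→7/40; 3/20+173/1000→323/1000; 7/40+24/125→367/1000; 31/100+323/1000→633/1000; 367/1000+633/1000→1. L = 1249/500 ≈ 2.4980.
L − H = 2.4980 − 2.4242 = 0.074 bits.

0.074 bits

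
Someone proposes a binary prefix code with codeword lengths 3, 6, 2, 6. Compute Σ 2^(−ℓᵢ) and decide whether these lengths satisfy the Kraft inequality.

With common denominator 2^6 = 64: Σ 2^(−ℓᵢ) = 8/64 + 1/64 + 16/64 + 1/64 = 26/64 = 0.40625.
Kraft's inequality requires Σ ≤ 1; here Σ = 0.40625 ≤ 1, so such a prefix code exists.

0.40625; yes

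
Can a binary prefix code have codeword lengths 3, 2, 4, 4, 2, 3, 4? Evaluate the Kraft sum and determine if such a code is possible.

0.9375; yes

With common denominator 2^4 = 16: Σ 2^(−ℓᵢ) = 2/16 + 4/16 + 1/16 + 1/16 + 4/16 + 2/16 + 1/16 = 15/16 = 0.9375.
Kraft's inequality requires Σ ≤ 1; here Σ = 0.9375 ≤ 1, so such a prefix code exists.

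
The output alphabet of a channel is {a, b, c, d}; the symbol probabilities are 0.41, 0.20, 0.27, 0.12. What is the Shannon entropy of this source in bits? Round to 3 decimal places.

1.869 bits

H = −Σ pᵢ log₂ pᵢ.
−0.41·log₂(0.41) = 0.5274
−0.20·log₂(0.20) = 0.4644
−0.27·log₂(0.27) = 0.5100
−0.12·log₂(0.12) = 0.3671
Sum ≈ 1.8689 → 1.869 bits.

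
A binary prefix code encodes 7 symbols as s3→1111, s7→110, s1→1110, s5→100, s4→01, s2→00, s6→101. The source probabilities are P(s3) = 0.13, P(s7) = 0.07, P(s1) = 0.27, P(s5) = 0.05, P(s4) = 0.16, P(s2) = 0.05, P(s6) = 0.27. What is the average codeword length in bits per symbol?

3.19 bits/symbol

L̄ = Σ pᵢ·ℓᵢ = 0.13·4 + 0.07·3 + 0.27·4 + 0.05·3 + 0.16·2 + 0.05·2 + 0.27·3 = 3.19 bits/symbol.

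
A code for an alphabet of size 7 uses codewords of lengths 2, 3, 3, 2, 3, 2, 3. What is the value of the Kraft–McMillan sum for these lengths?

1.25

With common denominator 2^3 = 8: Σ 2^(−ℓᵢ) = 2/8 + 1/8 + 1/8 + 2/8 + 1/8 + 2/8 + 1/8 = 10/8 = 1.25.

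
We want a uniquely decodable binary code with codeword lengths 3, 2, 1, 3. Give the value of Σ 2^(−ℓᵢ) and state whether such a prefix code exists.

With common denominator 2^3 = 8: Σ 2^(−ℓᵢ) = 1/8 + 2/8 + 4/8 + 1/8 = 8/8 = 1.
Kraft's inequality requires Σ ≤ 1; here Σ = 1 ≤ 1, so such a prefix code exists.

1; yes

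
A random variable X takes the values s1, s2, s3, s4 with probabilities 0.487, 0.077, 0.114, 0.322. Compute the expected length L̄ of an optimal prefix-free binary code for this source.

Repeatedly combine the two least-probable nodes; the expected code length is the sum of the merged weights.
merge 77/1000 + 57/500 → 191/1000
merge 191/1000 + 161/500 → 513/1000
merge 487/1000 + 513/1000 → 1
L = 191/1000 + 513/1000 + 1 = 213/125 = 1.704 bits/symbol.

1.704 bits/symbol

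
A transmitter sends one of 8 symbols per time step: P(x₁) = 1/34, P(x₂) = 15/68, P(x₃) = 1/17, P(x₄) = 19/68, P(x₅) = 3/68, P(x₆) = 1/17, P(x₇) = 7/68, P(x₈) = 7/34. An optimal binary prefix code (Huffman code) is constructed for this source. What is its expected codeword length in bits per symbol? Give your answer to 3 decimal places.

Repeatedly combine the two least-probable nodes; the expected code length is the sum of the merged weights.
merge 1/34 + 3/68 → 5/68
merge 1/17 + 1/17 → 2/17
merge 5/68 + 7/68 → 3/17
merge 2/17 + 3/17 → 5/17
merge 7/34 + 15/68 → 29/68
merge 19/68 + 5/17 → 39/68
merge 29/68 + 39/68 → 1
L = 5/68 + 2/17 + 3/17 + 5/17 + 29/68 + 39/68 + 1 = 181/68 ≈ 2.662 bits/symbol.

2.662 bits/symbol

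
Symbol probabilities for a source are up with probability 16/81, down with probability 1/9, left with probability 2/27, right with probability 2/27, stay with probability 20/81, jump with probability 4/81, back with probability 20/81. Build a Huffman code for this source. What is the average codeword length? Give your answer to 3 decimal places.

2.617 bits/symbol

Repeatedly combine the two least-probable nodes; the expected code length is the sum of the merged weights.
merge 4/81 + 2/27 → 10/81
merge 2/27 + 1/9 → 5/27
merge 10/81 + 5/27 → 25/81
merge 16/81 + 20/81 → 4/9
merge 20/81 + 25/81 → 5/9
merge 4/9 + 5/9 → 1
L = 10/81 + 5/27 + 25/81 + 4/9 + 5/9 + 1 = 212/81 ≈ 2.617 bits/symbol.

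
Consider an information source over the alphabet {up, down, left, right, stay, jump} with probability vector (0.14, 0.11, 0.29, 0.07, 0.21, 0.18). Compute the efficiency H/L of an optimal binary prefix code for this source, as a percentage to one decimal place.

Entropy H = −Σ p log₂ p ≈ 2.4520 bits.
Huffman merges: 7/100+11/100→9/50; 7/50+9/50→8/25; 9/50+21/100→39/100; 29/100+8/25→61/100; 39/100+61/100→1. L = 5/2 ≈ 2.5000.
Efficiency = H/L = 2.4520/2.5000 = 98.1%.

98.1%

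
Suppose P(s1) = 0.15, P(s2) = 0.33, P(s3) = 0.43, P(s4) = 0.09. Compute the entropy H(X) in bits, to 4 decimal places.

1.7746 bits

H = −Σ pᵢ log₂ pᵢ.
−0.15·log₂(0.15) = 0.4105
−0.33·log₂(0.33) = 0.5278
−0.43·log₂(0.43) = 0.5236
−0.09·log₂(0.09) = 0.3127
Sum ≈ 1.7746 → 1.7746 bits.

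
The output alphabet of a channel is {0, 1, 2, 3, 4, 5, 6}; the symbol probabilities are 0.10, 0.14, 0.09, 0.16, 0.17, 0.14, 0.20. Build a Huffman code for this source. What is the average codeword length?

Repeatedly combine the two least-probable nodes; the expected code length is the sum of the merged weights.
merge 9/100 + 1/10 → 19/100
merge 7/50 + 7/50 → 7/25
merge 4/25 + 17/100 → 33/100
merge 19/100 + 1/5 → 39/100
merge 7/25 + 33/100 → 61/100
merge 39/100 + 61/100 → 1
L = 19/100 + 7/25 + 33/100 + 39/100 + 61/100 + 1 = 14/5 = 2.8 bits/symbol.

2.8 bits/symbol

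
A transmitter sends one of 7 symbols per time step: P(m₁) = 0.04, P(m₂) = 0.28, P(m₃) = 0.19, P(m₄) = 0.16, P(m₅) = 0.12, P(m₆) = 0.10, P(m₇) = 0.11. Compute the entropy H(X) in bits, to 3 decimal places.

2.628 bits

H = −Σ pᵢ log₂ pᵢ.
−0.04·log₂(0.04) = 0.1858
−0.28·log₂(0.28) = 0.5142
−0.19·log₂(0.19) = 0.4552
−0.16·log₂(0.16) = 0.4230
−0.12·log₂(0.12) = 0.3671
−0.10·log₂(0.10) = 0.3322
−0.11·log₂(0.11) = 0.3503
Sum ≈ 2.6278 → 2.628 bits.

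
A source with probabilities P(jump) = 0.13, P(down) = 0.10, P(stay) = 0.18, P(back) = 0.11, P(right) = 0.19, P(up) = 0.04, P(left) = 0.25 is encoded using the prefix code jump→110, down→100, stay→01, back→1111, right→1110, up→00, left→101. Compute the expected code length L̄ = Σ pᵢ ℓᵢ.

L̄ = Σ pᵢ·ℓᵢ = 0.13·3 + 0.10·3 + 0.18·2 + 0.11·4 + 0.19·4 + 0.04·2 + 0.25·3 = 3.08 bits/symbol.

3.08 bits/symbol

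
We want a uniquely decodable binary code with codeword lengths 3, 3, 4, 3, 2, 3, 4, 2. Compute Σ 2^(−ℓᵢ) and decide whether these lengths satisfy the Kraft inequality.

1.125; no

With common denominator 2^4 = 16: Σ 2^(−ℓᵢ) = 2/16 + 2/16 + 1/16 + 2/16 + 4/16 + 2/16 + 1/16 + 4/16 = 18/16 = 1.125.
Kraft's inequality requires Σ ≤ 1; here Σ = 1.125 > 1, so no such prefix code exists.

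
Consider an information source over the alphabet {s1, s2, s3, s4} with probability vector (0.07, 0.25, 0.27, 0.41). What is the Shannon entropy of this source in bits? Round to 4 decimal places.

1.8060 bits

H = −Σ pᵢ log₂ pᵢ.
−0.07·log₂(0.07) = 0.2686
−0.25·log₂(0.25) = 0.5000
−0.27·log₂(0.27) = 0.5100
−0.41·log₂(0.41) = 0.5274
Sum ≈ 1.8060 → 1.8060 bits.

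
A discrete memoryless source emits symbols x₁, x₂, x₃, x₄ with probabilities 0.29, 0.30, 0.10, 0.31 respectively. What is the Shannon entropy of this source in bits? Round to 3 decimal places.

H = −Σ pᵢ log₂ pᵢ.
−0.29·log₂(0.29) = 0.5179
−0.30·log₂(0.30) = 0.5211
−0.10·log₂(0.10) = 0.3322
−0.31·log₂(0.31) = 0.5238
Sum ≈ 1.8950 → 1.895 bits.

1.895 bits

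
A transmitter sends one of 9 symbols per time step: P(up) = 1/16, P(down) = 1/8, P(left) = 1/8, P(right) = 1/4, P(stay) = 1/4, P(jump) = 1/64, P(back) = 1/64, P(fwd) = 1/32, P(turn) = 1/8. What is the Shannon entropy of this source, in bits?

Each probability is a power of 1/2, so log₂(1/p) is an integer.
H = Σ p·log₂(1/p) = 1/16·4 + 1/8·3 + 1/8·3 + 1/4·2 + 1/4·2 + 1/64·6 + 1/64·6 + 1/32·5 + 1/8·3 = 2.71875 bits.

2.71875 bits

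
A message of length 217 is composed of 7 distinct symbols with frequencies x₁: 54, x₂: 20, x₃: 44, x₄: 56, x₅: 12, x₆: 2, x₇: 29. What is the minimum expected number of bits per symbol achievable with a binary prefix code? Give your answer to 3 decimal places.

2.512 bits/symbol

Probabilities are the counts divided by 217.
Repeatedly combine the two least-probable nodes; the expected code length is the sum of the merged weights.
merge 2/217 + 12/217 → 2/31
merge 2/31 + 20/217 → 34/217
merge 29/217 + 34/217 → 9/31
merge 44/217 + 54/217 → 14/31
merge 8/31 + 9/31 → 17/31
merge 14/31 + 17/31 → 1
L = 2/31 + 34/217 + 9/31 + 14/31 + 17/31 + 1 = 545/217 ≈ 2.512 bits/symbol.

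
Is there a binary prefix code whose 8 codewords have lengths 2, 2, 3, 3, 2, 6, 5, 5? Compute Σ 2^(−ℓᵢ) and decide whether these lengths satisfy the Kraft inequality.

1.078125; no

With common denominator 2^6 = 64: Σ 2^(−ℓᵢ) = 16/64 + 16/64 + 8/64 + 8/64 + 16/64 + 1/64 + 2/64 + 2/64 = 69/64 = 1.078125.
Kraft's inequality requires Σ ≤ 1; here Σ = 1.078125 > 1, so no such prefix code exists.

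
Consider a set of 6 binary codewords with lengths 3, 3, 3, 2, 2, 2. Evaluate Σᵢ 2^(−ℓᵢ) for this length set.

With common denominator 2^3 = 8: Σ 2^(−ℓᵢ) = 1/8 + 1/8 + 1/8 + 2/8 + 2/8 + 2/8 = 9/8 = 1.125.

1.125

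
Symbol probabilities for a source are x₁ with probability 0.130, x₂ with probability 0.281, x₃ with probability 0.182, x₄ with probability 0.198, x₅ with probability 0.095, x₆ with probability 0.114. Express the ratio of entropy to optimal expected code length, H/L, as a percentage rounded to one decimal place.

98.7%

Entropy H = −Σ p log₂ p ≈ 2.4870 bits.
Huffman merges: 19/200+57/500→209/1000; 13/100+91/500→39/125; 99/500+209/1000→407/1000; 281/1000+39/125→593/1000; 407/1000+593/1000→1. L = 2521/1000 ≈ 2.5210.
Efficiency = H/L = 2.4870/2.5210 = 98.7%.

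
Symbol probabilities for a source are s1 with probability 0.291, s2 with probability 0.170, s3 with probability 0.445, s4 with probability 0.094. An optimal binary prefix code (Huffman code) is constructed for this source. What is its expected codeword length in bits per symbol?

1.819 bits/symbol

Repeatedly combine the two least-probable nodes; the expected code length is the sum of the merged weights.
merge 47/500 + 17/100 → 33/125
merge 33/125 + 291/1000 → 111/200
merge 89/200 + 111/200 → 1
L = 33/125 + 111/200 + 1 = 1819/1000 = 1.819 bits/symbol.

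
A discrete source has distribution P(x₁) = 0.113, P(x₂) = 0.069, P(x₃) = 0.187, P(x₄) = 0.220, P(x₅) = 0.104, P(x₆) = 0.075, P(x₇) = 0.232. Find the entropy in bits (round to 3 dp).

2.663 bits

H = −Σ pᵢ log₂ pᵢ.
−0.113·log₂(0.113) = 0.3555
−0.069·log₂(0.069) = 0.2662
−0.187·log₂(0.187) = 0.4523
−0.220·log₂(0.220) = 0.4806
−0.104·log₂(0.104) = 0.3396
−0.075·log₂(0.075) = 0.2803
−0.232·log₂(0.232) = 0.4890
Sum ≈ 2.6634 → 2.663 bits.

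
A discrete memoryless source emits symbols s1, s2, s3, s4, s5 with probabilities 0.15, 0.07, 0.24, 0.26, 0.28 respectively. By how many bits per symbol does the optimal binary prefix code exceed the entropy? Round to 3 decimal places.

Entropy H = −Σ p log₂ p ≈ 2.1927 bits.
Huffman merges: 7/100+3/20→11/50; 11/50+6/25→23/50; 13/50+7/25→27/50; 23/50+27/50→1. L = 111/50 ≈ 2.2200.
L − H = 2.2200 − 2.1927 = 0.027 bits.

0.027 bits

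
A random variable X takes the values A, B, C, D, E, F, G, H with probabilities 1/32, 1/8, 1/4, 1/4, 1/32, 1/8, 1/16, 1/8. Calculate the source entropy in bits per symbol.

Each probability is a power of 1/2, so log₂(1/p) is an integer.
H = Σ p·log₂(1/p) = 1/32·5 + 1/8·3 + 1/4·2 + 1/4·2 + 1/32·5 + 1/8·3 + 1/16·4 + 1/8·3 = 2.6875 bits.

2.6875 bits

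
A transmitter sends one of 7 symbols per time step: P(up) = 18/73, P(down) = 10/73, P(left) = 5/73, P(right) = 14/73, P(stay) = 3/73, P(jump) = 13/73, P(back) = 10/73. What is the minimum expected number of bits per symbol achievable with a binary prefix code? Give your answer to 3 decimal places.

2.671 bits/symbol

Repeatedly combine the two least-probable nodes; the expected code length is the sum of the merged weights.
merge 3/73 + 5/73 → 8/73
merge 8/73 + 10/73 → 18/73
merge 10/73 + 13/73 → 23/73
merge 14/73 + 18/73 → 32/73
merge 18/73 + 23/73 → 41/73
merge 32/73 + 41/73 → 1
L = 8/73 + 18/73 + 23/73 + 32/73 + 41/73 + 1 = 195/73 ≈ 2.671 bits/symbol.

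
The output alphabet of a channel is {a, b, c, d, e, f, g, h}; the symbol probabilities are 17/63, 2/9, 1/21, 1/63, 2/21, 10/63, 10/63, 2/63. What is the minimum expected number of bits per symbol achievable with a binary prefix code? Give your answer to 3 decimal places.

Repeatedly combine the two least-probable nodes; the expected code length is the sum of the merged weights.
merge 1/63 + 2/63 → 1/21
merge 1/21 + 1/21 → 2/21
merge 2/21 + 2/21 → 4/21
merge 10/63 + 10/63 → 20/63
merge 4/21 + 2/9 → 26/63
merge 17/63 + 20/63 → 37/63
merge 26/63 + 37/63 → 1
L = 1/21 + 2/21 + 4/21 + 20/63 + 26/63 + 37/63 + 1 = 167/63 ≈ 2.651 bits/symbol.

2.651 bits/symbol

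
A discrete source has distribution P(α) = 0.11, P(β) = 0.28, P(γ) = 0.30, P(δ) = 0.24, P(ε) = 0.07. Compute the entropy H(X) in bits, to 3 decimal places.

H = −Σ pᵢ log₂ pᵢ.
−0.11·log₂(0.11) = 0.3503
−0.28·log₂(0.28) = 0.5142
−0.30·log₂(0.30) = 0.5211
−0.24·log₂(0.24) = 0.4941
−0.07·log₂(0.07) = 0.2686
Sum ≈ 2.1483 → 2.148 bits.

2.148 bits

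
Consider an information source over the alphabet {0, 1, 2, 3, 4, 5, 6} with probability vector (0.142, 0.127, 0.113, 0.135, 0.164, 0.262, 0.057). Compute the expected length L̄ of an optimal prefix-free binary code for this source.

Repeatedly combine the two least-probable nodes; the expected code length is the sum of the merged weights.
merge 57/1000 + 113/1000 → 17/100
merge 127/1000 + 27/200 → 131/500
merge 71/500 + 41/250 → 153/500
merge 17/100 + 131/500 → 54/125
merge 131/500 + 153/500 → 71/125
merge 54/125 + 71/125 → 1
L = 17/100 + 131/500 + 153/500 + 54/125 + 71/125 + 1 = 1369/500 = 2.738 bits/symbol.

2.738 bits/symbol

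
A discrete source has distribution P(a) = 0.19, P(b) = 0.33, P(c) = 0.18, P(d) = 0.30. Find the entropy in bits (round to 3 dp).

H = −Σ pᵢ log₂ pᵢ.
−0.19·log₂(0.19) = 0.4552
−0.33·log₂(0.33) = 0.5278
−0.18·log₂(0.18) = 0.4453
−0.30·log₂(0.30) = 0.5211
Sum ≈ 1.9494 → 1.949 bits.

1.949 bits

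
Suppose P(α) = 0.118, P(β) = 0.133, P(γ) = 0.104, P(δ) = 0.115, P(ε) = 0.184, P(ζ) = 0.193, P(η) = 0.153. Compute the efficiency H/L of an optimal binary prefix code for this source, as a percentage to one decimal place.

98.7%

Entropy H = −Σ p log₂ p ≈ 2.7711 bits.
Huffman merges: 13/125+23/200→219/1000; 59/500+133/1000→251/1000; 153/1000+23/125→337/1000; 193/1000+219/1000→103/250; 251/1000+337/1000→147/250; 103/250+147/250→1. L = 2807/1000 ≈ 2.8070.
Efficiency = H/L = 2.7711/2.8070 = 98.7%.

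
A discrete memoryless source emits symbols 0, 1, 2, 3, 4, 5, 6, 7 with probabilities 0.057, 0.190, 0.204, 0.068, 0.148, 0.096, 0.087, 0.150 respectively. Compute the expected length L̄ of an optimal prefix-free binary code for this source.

2.914 bits/symbol

Repeatedly combine the two least-probable nodes; the expected code length is the sum of the merged weights.
merge 57/1000 + 17/250 → 1/8
merge 87/1000 + 12/125 → 183/1000
merge 1/8 + 37/250 → 273/1000
merge 3/20 + 183/1000 → 333/1000
merge 19/100 + 51/250 → 197/500
merge 273/1000 + 333/1000 → 303/500
merge 197/500 + 303/500 → 1
L = 1/8 + 183/1000 + 273/1000 + 333/1000 + 197/500 + 303/500 + 1 = 1457/500 = 2.914 bits/symbol.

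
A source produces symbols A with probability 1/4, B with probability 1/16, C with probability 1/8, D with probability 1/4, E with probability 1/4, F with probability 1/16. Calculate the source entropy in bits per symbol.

2.375 bits

Each probability is a power of 1/2, so log₂(1/p) is an integer.
H = Σ p·log₂(1/p) = 1/4·2 + 1/16·4 + 1/8·3 + 1/4·2 + 1/4·2 + 1/16·4 = 2.375 bits.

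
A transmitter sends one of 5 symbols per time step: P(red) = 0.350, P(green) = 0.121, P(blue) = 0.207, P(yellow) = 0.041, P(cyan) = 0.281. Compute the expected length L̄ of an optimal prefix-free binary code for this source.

2.162 bits/symbol

Repeatedly combine the two least-probable nodes; the expected code length is the sum of the merged weights.
merge 41/1000 + 121/1000 → 81/500
merge 81/500 + 207/1000 → 369/1000
merge 281/1000 + 7/20 → 631/1000
merge 369/1000 + 631/1000 → 1
L = 81/500 + 369/1000 + 631/1000 + 1 = 1081/500 = 2.162 bits/symbol.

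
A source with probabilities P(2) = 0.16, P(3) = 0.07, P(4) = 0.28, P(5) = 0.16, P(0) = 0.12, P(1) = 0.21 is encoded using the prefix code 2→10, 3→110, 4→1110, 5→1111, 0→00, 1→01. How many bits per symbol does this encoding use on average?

2.95 bits/symbol

L̄ = Σ pᵢ·ℓᵢ = 0.16·2 + 0.07·3 + 0.28·4 + 0.16·4 + 0.12·2 + 0.21·2 = 2.95 bits/symbol.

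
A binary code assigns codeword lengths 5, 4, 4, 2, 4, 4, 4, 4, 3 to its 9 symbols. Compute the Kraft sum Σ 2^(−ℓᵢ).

With common denominator 2^5 = 32: Σ 2^(−ℓᵢ) = 1/32 + 2/32 + 2/32 + 8/32 + 2/32 + 2/32 + 2/32 + 2/32 + 4/32 = 25/32 = 0.78125.

0.78125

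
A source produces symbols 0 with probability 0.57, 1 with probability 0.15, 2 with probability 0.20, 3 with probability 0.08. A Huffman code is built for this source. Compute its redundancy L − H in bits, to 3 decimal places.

0.031 bits

Entropy H = −Σ p log₂ p ≈ 1.6287 bits.
Huffman merges: 2/25+3/20→23/100; 1/5+23/100→43/100; 43/100+57/100→1. L = 83/50 ≈ 1.6600.
L − H = 1.6600 − 1.6287 = 0.031 bits.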